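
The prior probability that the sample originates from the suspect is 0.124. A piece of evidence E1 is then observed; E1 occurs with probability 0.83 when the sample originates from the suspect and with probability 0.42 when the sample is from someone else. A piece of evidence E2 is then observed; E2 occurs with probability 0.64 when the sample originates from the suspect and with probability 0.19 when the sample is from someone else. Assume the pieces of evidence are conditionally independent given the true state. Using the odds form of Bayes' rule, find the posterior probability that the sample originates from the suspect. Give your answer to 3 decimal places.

Posterior probability ≈ 0.485

Prior odds = 0.124/(1−0.124) = 0.14155. In log-odds, ln(0.14155) = -1.9551.
Add log likelihood ratios: ln(1.9762) + ln(3.3684) = 1.8956.
Posterior log-odds = -0.059469, so posterior odds = exp(-0.059469) = 0.94226. Converting, P(H|E) = 0.94226/1.9423 = 0.485.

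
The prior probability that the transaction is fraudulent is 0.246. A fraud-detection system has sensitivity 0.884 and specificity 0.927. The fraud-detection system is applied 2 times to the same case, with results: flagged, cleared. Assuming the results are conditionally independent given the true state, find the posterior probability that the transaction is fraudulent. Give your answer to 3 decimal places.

With H the event that the transaction is fraudulent, the joint likelihood of the observed sequence is P(data|H) = 0.884·0.116 = 0.10254 and P(data|¬H) = 0.073·0.927 = 0.067671.
Bayes: P(H|data) = 0.246·0.10254 / (0.246·0.10254 + 0.754·0.067671) = 0.025226/0.076250 = 0.3308.

Posterior P(H) ≈ 0.331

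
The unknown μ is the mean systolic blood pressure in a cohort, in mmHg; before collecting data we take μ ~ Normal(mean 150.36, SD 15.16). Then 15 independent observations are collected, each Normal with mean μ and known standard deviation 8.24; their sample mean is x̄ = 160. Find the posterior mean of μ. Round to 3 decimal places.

Posterior mean ≈ 159.814

With known σ, the Normal prior is conjugate. Weight on the data is w = (n/σ²)/(n/σ² + 1/τ₀²) = 0.220921/(0.220921+0.00435113) = 0.98069.
Posterior mean = w·x̄ + (1−w)·μ₀ = 0.98069·160 + 0.019315·150.36 = 159.814.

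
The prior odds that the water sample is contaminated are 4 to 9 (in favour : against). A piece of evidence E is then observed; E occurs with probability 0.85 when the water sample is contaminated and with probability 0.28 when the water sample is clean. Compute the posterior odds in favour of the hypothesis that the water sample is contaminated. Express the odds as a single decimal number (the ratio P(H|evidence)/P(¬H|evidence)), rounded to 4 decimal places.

Prior odds = 4/9 = 0.44444.
Likelihood ratio for E = 0.85/0.28 = 3.0357.
Posterior odds = prior odds × LR = 1.3492.

Posterior odds ≈ 1.3492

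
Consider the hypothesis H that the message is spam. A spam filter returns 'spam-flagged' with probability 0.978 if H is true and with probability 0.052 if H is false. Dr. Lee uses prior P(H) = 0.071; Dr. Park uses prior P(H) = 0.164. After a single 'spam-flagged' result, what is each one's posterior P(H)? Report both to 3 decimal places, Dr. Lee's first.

P('+'|H) = 0.978, P('+'|¬H) = 0.052.
Dr. Lee: numerator 0.978·0.071 = 0.069438; evidence = 0.069438+0.052·0.929 = 0.11775; posterior = 0.590.
Dr. Park: numerator 0.978·0.164 = 0.16039; evidence = 0.16039+0.052·0.836 = 0.20386; posterior = 0.787.

Dr. Lee: 0.590; Dr. Park: 0.787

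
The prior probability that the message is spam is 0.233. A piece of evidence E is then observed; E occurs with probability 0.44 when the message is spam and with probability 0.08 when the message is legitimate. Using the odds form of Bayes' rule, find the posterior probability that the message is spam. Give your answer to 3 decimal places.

Posterior probability ≈ 0.626

Prior odds = 0.233/(1−0.233) = 0.30378. In log-odds, ln(0.30378) = -1.1914.
Add log likelihood ratio: ln(5.5000) = 1.7047.
Posterior log-odds = 0.51330, so posterior odds = exp(0.51330) = 1.6708. Converting, P(H|E) = 1.6708/2.6708 = 0.626.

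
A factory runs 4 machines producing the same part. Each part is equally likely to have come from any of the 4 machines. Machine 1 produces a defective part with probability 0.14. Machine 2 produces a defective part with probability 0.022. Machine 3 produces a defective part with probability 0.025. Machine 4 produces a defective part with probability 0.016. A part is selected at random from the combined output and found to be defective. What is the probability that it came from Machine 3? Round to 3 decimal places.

Posterior probability ≈ 0.123

P(defective|M1) = 0.14; P(defective|M2) = 0.022; P(defective|M3) = 0.025; P(defective|M4) = 0.016.
Prior × likelihood for each source: 0.25·0.14=0.03500, 0.25·0.022=0.005500, 0.25·0.025=0.006250, 0.25·0.016=0.004000. Summing gives P(defective) = 0.050750.
P(Machine 3 | defective) = 0.006250 / 0.050750 = 0.123.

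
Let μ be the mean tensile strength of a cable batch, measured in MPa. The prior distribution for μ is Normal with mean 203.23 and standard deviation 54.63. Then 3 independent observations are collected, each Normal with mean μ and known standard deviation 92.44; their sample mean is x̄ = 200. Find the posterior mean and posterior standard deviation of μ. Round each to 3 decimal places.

With known σ, the Normal prior is conjugate. Weight on the data is w = (n/σ²)/(n/σ² + 1/τ₀²) = 0.00035108/(0.00035108+0.00033507) = 0.51166.
Posterior mean = w·x̄ + (1−w)·μ₀ = 0.51166·200 + 0.48834·203.23 = 201.577. Posterior variance = 1/(0.00035108+0.00033507) = 1457.41, so SD = 38.176.

Posterior mean ≈ 201.577; posterior SD ≈ 38.176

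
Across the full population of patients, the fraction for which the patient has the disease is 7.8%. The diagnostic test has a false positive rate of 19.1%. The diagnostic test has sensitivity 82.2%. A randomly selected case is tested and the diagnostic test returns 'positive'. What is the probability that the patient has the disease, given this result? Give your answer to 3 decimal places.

P(H | E) ≈ 0.267

Write H for 'the patient has the disease'. Prior odds H:¬H = 0.078/0.922 = 0.084599. For the 'positive' outcome, the likelihood ratio is 0.822/0.191 = 4.3037.
Posterior odds = 0.084599 × 4.3037 = 0.36408, so P(H|E) = 0.36408/(1+0.36408) = 0.267.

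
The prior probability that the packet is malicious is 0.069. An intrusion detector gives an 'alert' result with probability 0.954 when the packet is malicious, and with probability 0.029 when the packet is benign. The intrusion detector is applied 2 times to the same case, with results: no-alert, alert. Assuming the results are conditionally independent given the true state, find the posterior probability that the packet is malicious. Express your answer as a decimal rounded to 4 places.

Let H be the event that the packet is malicious; start with P(H) = 0.069. P('alert'|H) = 0.954, P('alert'|¬H) = 0.029.
Update on result 1 ('no-alert'): P(H) ← 0.046·0.0690 / (0.046·0.0690 + 0.971·0.9310) = 0.0031740/0.90718 = 0.0035.
Update on result 2 ('alert'): P(H) ← 0.954·0.0035 / (0.954·0.0035 + 0.029·0.9965) = 0.0033378/0.032236 = 0.1035.

Posterior P(H) ≈ 0.1035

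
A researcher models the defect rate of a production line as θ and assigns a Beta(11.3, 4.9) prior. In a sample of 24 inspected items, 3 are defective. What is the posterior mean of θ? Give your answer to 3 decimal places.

Posterior mean ≈ 0.356

Observing 3 successes and 21 failures updates Beta(11.3, 4.9) by adding the success and failure counts to the two shape parameters: α = 11.3+3 = 14.3, β = 4.9+21 = 25.9.
Posterior mean = α/(α+β) = 14.3/40.2 = 0.356.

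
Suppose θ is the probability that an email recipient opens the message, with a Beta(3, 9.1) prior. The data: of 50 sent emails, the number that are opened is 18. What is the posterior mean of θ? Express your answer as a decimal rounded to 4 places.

Posterior mean ≈ 0.3382

Observing 18 successes and 32 failures updates Beta(3, 9.1) by adding the success and failure counts to the two shape parameters: α = 3+18 = 21, β = 9.1+32 = 41.1.
E[θ | data] = 21/(21+41.1) = 0.3382.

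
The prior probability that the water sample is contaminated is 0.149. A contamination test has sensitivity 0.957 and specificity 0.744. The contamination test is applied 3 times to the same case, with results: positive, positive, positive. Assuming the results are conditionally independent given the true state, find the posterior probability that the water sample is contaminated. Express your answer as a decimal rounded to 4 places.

Let H be the event that the water sample is contaminated; start with P(H) = 0.149. P('positive'|H) = 0.957, P('positive'|¬H) = 0.256.
Update on result 1 ('positive'): P(H) ← 0.957·0.1490 / (0.957·0.1490 + 0.256·0.8510) = 0.14259/0.36045 = 0.3956.
Update on result 2 ('positive'): P(H) ← 0.957·0.3956 / (0.957·0.3956 + 0.256·0.6044) = 0.37859/0.53331 = 0.7099.
Update on result 3 ('positive'): P(H) ← 0.957·0.7099 / (0.957·0.7099 + 0.256·0.2901) = 0.67935/0.75362 = 0.9014.

Posterior P(H) ≈ 0.9014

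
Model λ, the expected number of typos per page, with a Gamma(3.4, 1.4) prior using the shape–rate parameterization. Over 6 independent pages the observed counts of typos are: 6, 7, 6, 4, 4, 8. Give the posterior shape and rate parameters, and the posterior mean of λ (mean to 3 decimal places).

The Poisson likelihood adds the total count to the shape and the number of exposure periods to the rate. Here ∑xᵢ = 35 and n = 6, so shape 3.4→38.4 and rate 1.4→7.4.
Posterior mean = shape/rate = 38.4/7.4 = 5.189.

Posterior: Gamma(shape=38.4, rate=7.4); mean ≈ 5.189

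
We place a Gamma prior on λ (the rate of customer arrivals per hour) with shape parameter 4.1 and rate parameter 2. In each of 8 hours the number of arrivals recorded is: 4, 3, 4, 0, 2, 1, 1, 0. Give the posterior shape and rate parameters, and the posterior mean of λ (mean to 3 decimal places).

The Poisson likelihood adds the total count to the shape and the number of exposure periods to the rate. Here ∑xᵢ = 15 and n = 8, so shape 4.1→19.1 and rate 2→10.
E[λ | data] = 19.1/10 = 1.910.

Posterior: Gamma(shape=19.1, rate=10); mean ≈ 1.910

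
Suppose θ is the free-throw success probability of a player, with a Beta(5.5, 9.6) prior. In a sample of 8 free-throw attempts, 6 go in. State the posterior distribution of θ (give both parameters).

Posterior: Beta(11.5, 11.6)

The binomial likelihood is conjugate to the Beta prior: with 6 successes and 2 failures, the posterior is Beta(5.5+6, 9.6+2) = Beta(11.5, 11.6).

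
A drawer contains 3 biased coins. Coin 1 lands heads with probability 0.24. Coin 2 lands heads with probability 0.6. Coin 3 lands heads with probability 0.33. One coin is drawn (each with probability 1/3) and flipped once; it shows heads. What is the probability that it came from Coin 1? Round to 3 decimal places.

Posterior probability ≈ 0.205

P(heads|C1) = 0.24; P(heads|C2) = 0.6; P(heads|C3) = 0.33.
Prior × likelihood for each source: 0.333333·0.24=0.08000, 0.333333·0.6=0.2000, 0.333333·0.33=0.1100. Summing gives P(heads) = 0.39000.
P(Coin 1 | heads) = 0.08000 / 0.39000 = 0.205.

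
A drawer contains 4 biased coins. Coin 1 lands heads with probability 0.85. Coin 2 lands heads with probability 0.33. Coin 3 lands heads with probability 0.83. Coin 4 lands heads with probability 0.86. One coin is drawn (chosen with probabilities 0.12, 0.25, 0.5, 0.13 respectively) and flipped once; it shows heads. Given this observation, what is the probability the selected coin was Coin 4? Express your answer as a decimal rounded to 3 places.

Posterior probability ≈ 0.157

Tabulate prior·likelihood by source: [1] prior 0.12, lik 0.85, product 0.1020; [2] prior 0.25, lik 0.33, product 0.08250; [3] prior 0.5, lik 0.83, product 0.4150; [4] prior 0.13, lik 0.86, product 0.1118.
Normalizing constant = 0.71130; the posterior for Coin 4 is its product over the sum, 0.1118/0.71130 = 0.157.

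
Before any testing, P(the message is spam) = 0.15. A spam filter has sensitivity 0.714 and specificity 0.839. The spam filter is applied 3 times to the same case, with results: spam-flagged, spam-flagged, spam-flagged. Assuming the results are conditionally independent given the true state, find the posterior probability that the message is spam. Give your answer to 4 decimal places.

Let H be the event that the message is spam; start with P(H) = 0.15. P('spam-flagged'|H) = 0.714, P('spam-flagged'|¬H) = 0.161.
Update on result 1 ('spam-flagged'): P(H) ← 0.714·0.1500 / (0.714·0.1500 + 0.161·0.8500) = 0.10710/0.24395 = 0.4390.
Update on result 2 ('spam-flagged'): P(H) ← 0.714·0.4390 / (0.714·0.4390 + 0.161·0.5610) = 0.31346/0.40378 = 0.7763.
Update on result 3 ('spam-flagged'): P(H) ← 0.714·0.7763 / (0.714·0.7763 + 0.161·0.2237) = 0.55429/0.59031 = 0.9390.

Posterior P(H) ≈ 0.9390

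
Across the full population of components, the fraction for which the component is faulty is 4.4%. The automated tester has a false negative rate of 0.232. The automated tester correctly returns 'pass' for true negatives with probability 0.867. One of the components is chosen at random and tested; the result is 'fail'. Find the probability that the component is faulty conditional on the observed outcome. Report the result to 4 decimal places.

P(H | E) ≈ 0.2100

Let H be the event that the component is faulty. P(H) = 0.044, so P(¬H) = 0.956. With E the 'fail' result, P(E|H) = 0.768 and P(E|¬H) = 0.133.
P(E) = 0.768·0.044 + 0.133·0.956 = 0.033792 + 0.12715 = 0.16094.
By Bayes' theorem, P(H|E) = 0.033792 / 0.16094 = 0.2100.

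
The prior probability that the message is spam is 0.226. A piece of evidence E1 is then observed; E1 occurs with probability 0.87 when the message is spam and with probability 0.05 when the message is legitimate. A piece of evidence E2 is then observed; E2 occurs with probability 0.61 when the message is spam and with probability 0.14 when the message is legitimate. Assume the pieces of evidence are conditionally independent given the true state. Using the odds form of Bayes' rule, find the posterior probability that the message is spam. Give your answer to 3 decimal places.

Posterior probability ≈ 0.957

Prior odds = 0.226/(1−0.226) = 0.29199. In log-odds, ln(0.29199) = -1.2310.
Add log likelihood ratios: ln(17.400) + ln(4.3571) = 4.3283.
Posterior log-odds = 3.0972, so posterior odds = exp(3.0972) = 22.137. Converting, P(H|E) = 22.137/23.137 = 0.957.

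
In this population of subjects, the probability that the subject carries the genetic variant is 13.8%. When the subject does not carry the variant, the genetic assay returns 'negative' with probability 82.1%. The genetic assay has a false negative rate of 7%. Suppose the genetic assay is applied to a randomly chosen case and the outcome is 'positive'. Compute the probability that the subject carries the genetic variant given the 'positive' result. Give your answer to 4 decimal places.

P(H | E) ≈ 0.4541

Write H for 'the subject carries the genetic variant'. Prior odds H:¬H = 0.138/0.862 = 0.16009. For the 'positive' outcome, the likelihood ratio is 0.93/0.179 = 5.1955.
Posterior odds = 0.16009 × 5.1955 = 0.83177, so P(H|E) = 0.83177/(1+0.83177) = 0.4541.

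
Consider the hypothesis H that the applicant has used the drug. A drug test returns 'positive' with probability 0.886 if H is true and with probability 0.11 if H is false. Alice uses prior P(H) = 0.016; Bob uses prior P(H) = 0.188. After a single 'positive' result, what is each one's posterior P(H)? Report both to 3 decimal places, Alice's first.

P('+'|H) = 0.886, P('+'|¬H) = 0.11.
Alice: numerator 0.886·0.016 = 0.014176; evidence = 0.014176+0.11·0.984 = 0.12242; posterior = 0.116.
Bob: numerator 0.886·0.188 = 0.16657; evidence = 0.16657+0.11·0.812 = 0.25589; posterior = 0.651.

Alice: 0.116; Bob: 0.651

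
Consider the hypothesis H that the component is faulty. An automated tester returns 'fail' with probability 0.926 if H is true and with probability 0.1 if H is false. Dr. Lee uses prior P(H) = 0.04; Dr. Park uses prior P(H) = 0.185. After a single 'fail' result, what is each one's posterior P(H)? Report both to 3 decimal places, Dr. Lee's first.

P('+'|H) = 0.926, P('+'|¬H) = 0.1.
Dr. Lee: numerator 0.926·0.04 = 0.037040; evidence = 0.037040+0.1·0.96 = 0.13304; posterior = 0.278.
Dr. Park: numerator 0.926·0.185 = 0.17131; evidence = 0.17131+0.1·0.815 = 0.25281; posterior = 0.678.

Dr. Lee: 0.278; Dr. Park: 0.678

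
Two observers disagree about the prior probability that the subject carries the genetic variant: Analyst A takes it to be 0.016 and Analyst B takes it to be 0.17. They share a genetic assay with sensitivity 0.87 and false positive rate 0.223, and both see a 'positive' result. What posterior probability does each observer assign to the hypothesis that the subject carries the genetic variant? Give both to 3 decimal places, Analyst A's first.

The likelihood ratio for a 'positive' result is 0.87/0.223 = 3.9013.
Analyst A: prior odds 0.016/0.984 = 0.016260; posterior odds 0.063437; posterior probability 0.060.
Analyst B: prior odds 0.17/0.83 = 0.20482; posterior odds 0.79907; posterior probability 0.444.

Analyst A: 0.060; Analyst B: 0.444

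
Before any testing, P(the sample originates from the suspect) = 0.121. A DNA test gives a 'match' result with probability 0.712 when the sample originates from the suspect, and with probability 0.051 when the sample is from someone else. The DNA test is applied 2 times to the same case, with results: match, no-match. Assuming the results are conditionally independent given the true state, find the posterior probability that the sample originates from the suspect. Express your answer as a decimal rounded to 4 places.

Let H be the event that the sample originates from the suspect; start with P(H) = 0.121. P('match'|H) = 0.712, P('match'|¬H) = 0.051.
Update on result 1 ('match'): P(H) ← 0.712·0.1210 / (0.712·0.1210 + 0.051·0.8790) = 0.086152/0.13098 = 0.6577.
Update on result 2 ('no-match'): P(H) ← 0.288·0.6577 / (0.288·0.6577 + 0.949·0.3423) = 0.18943/0.51423 = 0.3684.

Posterior P(H) ≈ 0.3684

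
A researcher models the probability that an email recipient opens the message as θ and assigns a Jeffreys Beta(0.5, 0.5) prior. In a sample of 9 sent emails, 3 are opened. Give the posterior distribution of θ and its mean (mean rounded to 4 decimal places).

The binomial likelihood is conjugate to the Beta prior: with 3 successes and 6 failures, the posterior is Beta(0.5+3, 0.5+6) = Beta(3.5, 6.5).
E[θ | data] = 3.5/(3.5+6.5) = 0.3500.

Posterior: Beta(3.5, 6.5); mean ≈ 0.3500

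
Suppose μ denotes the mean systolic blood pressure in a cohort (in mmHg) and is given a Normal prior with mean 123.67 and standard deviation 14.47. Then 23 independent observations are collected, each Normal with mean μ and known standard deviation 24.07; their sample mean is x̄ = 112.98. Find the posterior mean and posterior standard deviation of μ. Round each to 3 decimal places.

Prior precision 1/τ₀² = 1/14.47² = 0.00477598; data precision n/σ² = 23/24.07² = 0.0396986.
Posterior precision = 0.00477598 + 0.0396986 = 0.0444746, giving posterior SD = 1/√0.0444746 = 4.742.
Posterior mean = (0.00477598·123.67 + 0.0396986·112.98) / 0.0444746 = 114.128.

Posterior mean ≈ 114.128; posterior SD ≈ 4.742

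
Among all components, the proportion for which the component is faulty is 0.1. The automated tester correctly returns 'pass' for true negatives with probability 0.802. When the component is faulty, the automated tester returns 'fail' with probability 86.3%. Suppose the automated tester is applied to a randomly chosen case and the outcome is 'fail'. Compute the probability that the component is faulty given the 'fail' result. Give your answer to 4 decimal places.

P(H | E) ≈ 0.3263

Let H be the event that the component is faulty. P(H) = 0.1, so P(¬H) = 0.9. With E the 'fail' result, P(E|H) = 0.863 and P(E|¬H) = 0.198.
P(E) = 0.863·0.1 + 0.198·0.9 = 0.086300 + 0.17820 = 0.26450.
By Bayes' theorem, P(H|E) = 0.086300 / 0.26450 = 0.3263.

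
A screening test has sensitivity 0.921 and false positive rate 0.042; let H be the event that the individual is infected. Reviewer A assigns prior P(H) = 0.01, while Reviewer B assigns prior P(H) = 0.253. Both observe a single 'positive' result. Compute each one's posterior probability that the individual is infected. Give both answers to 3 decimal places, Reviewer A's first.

The likelihood ratio for a 'positive' result is 0.921/0.042 = 21.929.
Reviewer A: prior odds 0.01/0.99 = 0.010101; posterior odds 0.22150; posterior probability 0.181.
Reviewer B: prior odds 0.253/0.747 = 0.33869; posterior odds 7.4269; posterior probability 0.881.

Reviewer A: 0.181; Reviewer B: 0.881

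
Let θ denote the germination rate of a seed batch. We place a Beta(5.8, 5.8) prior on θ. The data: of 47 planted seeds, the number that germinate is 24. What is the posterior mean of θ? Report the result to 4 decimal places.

Posterior mean ≈ 0.5085

Observing 24 successes and 23 failures updates Beta(5.8, 5.8) by adding the success and failure counts to the two shape parameters: α = 5.8+24 = 29.8, β = 5.8+23 = 28.8.
E[θ | data] = 29.8/(29.8+28.8) = 0.5085.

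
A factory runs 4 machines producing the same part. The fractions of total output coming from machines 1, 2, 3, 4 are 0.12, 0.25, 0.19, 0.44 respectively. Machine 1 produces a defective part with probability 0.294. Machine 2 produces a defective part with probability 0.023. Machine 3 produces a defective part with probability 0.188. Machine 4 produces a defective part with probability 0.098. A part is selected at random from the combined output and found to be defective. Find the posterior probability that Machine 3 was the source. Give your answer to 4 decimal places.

Posterior probability ≈ 0.2980

Tabulate prior·likelihood by source: [1] prior 0.12, lik 0.294, product 0.03528; [2] prior 0.25, lik 0.023, product 0.005750; [3] prior 0.19, lik 0.188, product 0.03572; [4] prior 0.44, lik 0.098, product 0.04312.
Normalizing constant = 0.11987; the posterior for Machine 3 is its product over the sum, 0.03572/0.11987 = 0.2980.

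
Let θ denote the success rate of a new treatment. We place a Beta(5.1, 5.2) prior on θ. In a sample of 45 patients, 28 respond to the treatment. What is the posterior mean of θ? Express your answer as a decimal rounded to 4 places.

Observing 28 successes and 17 failures updates Beta(5.1, 5.2) by adding the success and failure counts to the two shape parameters: α = 5.1+28 = 33.1, β = 5.2+17 = 22.2.
E[θ | data] = 33.1/(33.1+22.2) = 0.5986.

Posterior mean ≈ 0.5986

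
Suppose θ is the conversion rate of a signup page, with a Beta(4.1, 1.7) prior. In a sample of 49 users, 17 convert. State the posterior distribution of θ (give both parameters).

Posterior: Beta(21.1, 33.7)

The binomial likelihood is conjugate to the Beta prior: with 17 successes and 32 failures, the posterior is Beta(4.1+17, 1.7+32) = Beta(21.1, 33.7).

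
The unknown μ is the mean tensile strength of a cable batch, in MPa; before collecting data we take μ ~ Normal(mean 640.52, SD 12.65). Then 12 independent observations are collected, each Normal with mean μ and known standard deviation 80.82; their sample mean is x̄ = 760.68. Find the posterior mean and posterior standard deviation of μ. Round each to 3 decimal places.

Posterior mean ≈ 667.820; posterior SD ≈ 11.121

Prior precision 1/τ₀² = 1/12.65² = 0.00624912; data precision n/σ² = 12/80.82² = 0.00183715.
Posterior precision = 0.00624912 + 0.00183715 = 0.00808627, giving posterior SD = 1/√0.00808627 = 11.121.
Posterior mean = (0.00624912·640.52 + 0.00183715·760.68) / 0.00808627 = 667.820.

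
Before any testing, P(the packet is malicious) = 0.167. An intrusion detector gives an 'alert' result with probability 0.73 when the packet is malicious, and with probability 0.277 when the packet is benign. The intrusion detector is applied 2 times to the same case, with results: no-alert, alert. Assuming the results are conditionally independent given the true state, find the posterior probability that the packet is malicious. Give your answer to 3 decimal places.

Posterior P(H) ≈ 0.165

Let H be the event that the packet is malicious; start with P(H) = 0.167. P('alert'|H) = 0.73, P('alert'|¬H) = 0.277.
Update on result 1 ('no-alert'): P(H) ← 0.27·0.1670 / (0.27·0.1670 + 0.723·0.8330) = 0.045090/0.64735 = 0.0697.
Update on result 2 ('alert'): P(H) ← 0.73·0.0697 / (0.73·0.0697 + 0.277·0.9303) = 0.050847/0.30855 = 0.1648.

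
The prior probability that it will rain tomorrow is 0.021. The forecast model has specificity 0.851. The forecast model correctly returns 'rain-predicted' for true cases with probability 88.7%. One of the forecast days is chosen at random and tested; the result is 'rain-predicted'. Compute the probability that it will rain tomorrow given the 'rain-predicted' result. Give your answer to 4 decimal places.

Let H be the event that it will rain tomorrow. P(H) = 0.021, so P(¬H) = 0.979. With E the 'rain-predicted' result, P(E|H) = 0.887 and P(E|¬H) = 0.149.
P(E) = 0.887·0.021 + 0.149·0.979 = 0.018627 + 0.14587 = 0.16450.
By Bayes' theorem, P(H|E) = 0.018627 / 0.16450 = 0.1132.

P(H | E) ≈ 0.1132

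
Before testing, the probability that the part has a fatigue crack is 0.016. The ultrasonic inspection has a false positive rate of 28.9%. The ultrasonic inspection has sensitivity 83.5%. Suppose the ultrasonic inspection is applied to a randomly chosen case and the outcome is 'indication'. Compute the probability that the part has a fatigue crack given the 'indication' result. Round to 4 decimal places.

P(H | E) ≈ 0.0449

Write H for 'the part has a fatigue crack'. Prior odds H:¬H = 0.016/0.984 = 0.016260. For the 'indication' outcome, the likelihood ratio is 0.835/0.289 = 2.8893.
Posterior odds = 0.016260 × 2.8893 = 0.046980, so P(H|E) = 0.046980/(1+0.046980) = 0.0449.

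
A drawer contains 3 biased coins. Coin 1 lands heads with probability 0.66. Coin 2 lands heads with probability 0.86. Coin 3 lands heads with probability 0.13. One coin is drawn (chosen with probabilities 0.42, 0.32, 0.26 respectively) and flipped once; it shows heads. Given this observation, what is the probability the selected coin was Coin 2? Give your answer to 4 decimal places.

Tabulate prior·likelihood by source: [1] prior 0.42, lik 0.66, product 0.2772; [2] prior 0.32, lik 0.86, product 0.2752; [3] prior 0.26, lik 0.13, product 0.03380.
Normalizing constant = 0.58620; the posterior for Coin 2 is its product over the sum, 0.2752/0.58620 = 0.4695.

Posterior probability ≈ 0.4695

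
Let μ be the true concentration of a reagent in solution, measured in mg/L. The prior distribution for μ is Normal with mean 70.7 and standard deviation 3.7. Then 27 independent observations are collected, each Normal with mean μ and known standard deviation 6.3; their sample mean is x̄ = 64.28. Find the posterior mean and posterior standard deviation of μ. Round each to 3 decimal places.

Prior precision 1/τ₀² = 1/3.7² = 0.0730460; data precision n/σ² = 27/6.3² = 0.680272.
Posterior precision = 0.0730460 + 0.680272 = 0.753318, giving posterior SD = 1/√0.753318 = 1.152.
Posterior mean = (0.0730460·70.7 + 0.680272·64.28) / 0.753318 = 64.903.

Posterior mean ≈ 64.903; posterior SD ≈ 1.152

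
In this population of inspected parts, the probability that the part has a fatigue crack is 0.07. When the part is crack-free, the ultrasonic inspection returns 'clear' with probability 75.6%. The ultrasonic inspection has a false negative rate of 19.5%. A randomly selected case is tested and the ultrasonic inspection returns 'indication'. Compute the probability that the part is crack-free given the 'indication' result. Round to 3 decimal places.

P(¬H | E) ≈ 0.801

Write H for 'the part has a fatigue crack'. Prior odds H:¬H = 0.07/0.93 = 0.075269. For the 'indication' outcome, the likelihood ratio is 0.805/0.244 = 3.2992.
Posterior odds = 0.075269 × 3.2992 = 0.24833, so P(H|E) = 0.24833/(1+0.24833) = 0.199. Then P(¬H|E) = 1 − 0.199 = 0.801.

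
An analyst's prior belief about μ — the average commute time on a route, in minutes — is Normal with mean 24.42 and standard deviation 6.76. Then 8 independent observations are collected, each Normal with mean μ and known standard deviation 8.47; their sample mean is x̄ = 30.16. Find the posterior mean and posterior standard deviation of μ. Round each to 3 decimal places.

With known σ, the Normal prior is conjugate. Weight on the data is w = (n/σ²)/(n/σ² + 1/τ₀²) = 0.111512/(0.111512+0.0218830) = 0.83595.
Posterior mean = w·x̄ + (1−w)·μ₀ = 0.83595·30.16 + 0.16405·24.42 = 29.218. Posterior variance = 1/(0.111512+0.0218830) = 7.49651, so SD = 2.738.

Posterior mean ≈ 29.218; posterior SD ≈ 2.738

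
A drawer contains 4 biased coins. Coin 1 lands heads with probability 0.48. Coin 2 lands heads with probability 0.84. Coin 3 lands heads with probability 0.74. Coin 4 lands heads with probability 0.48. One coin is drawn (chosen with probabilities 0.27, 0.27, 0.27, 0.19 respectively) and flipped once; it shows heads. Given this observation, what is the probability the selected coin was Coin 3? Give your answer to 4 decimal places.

Tabulate prior·likelihood by source: [1] prior 0.27, lik 0.48, product 0.1296; [2] prior 0.27, lik 0.84, product 0.2268; [3] prior 0.27, lik 0.74, product 0.1998; [4] prior 0.19, lik 0.48, product 0.09120.
Normalizing constant = 0.64740; the posterior for Coin 3 is its product over the sum, 0.1998/0.64740 = 0.3086.

Posterior probability ≈ 0.3086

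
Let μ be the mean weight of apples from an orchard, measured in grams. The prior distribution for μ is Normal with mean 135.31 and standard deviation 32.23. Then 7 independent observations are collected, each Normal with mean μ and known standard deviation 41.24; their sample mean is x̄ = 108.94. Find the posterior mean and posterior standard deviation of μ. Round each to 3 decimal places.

Posterior mean ≈ 113.939; posterior SD ≈ 14.032

With known σ, the Normal prior is conjugate. Weight on the data is w = (n/σ²)/(n/σ² + 1/τ₀²) = 0.00411586/(0.00411586+0.00096267) = 0.81044.
Posterior mean = w·x̄ + (1−w)·μ₀ = 0.81044·108.94 + 0.18956·135.31 = 113.939. Posterior variance = 1/(0.00411586+0.00096267) = 196.907, so SD = 14.032.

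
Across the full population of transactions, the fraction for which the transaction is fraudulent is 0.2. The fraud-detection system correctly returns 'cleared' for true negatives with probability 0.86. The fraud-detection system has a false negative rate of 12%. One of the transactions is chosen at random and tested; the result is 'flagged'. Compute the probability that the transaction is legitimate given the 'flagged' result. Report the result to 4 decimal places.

P(¬H | E) ≈ 0.3889

Let H be the event that the transaction is fraudulent. P(H) = 0.2, so P(¬H) = 0.8. With E the 'flagged' result, P(E|H) = 0.88 and P(E|¬H) = 0.14.
P(E) = 0.88·0.2 + 0.14·0.8 = 0.17600 + 0.11200 = 0.28800.
By Bayes' theorem, P(H|E) = 0.17600 / 0.28800 = 0.6111. Hence P(¬H|E) = 1 − 0.6111 = 0.3889.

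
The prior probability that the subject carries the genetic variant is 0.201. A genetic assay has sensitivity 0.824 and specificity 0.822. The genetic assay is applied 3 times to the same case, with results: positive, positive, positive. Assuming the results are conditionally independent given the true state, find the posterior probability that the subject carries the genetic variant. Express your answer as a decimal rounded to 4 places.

Posterior P(H) ≈ 0.9615

Let H be the event that the subject carries the genetic variant; start with P(H) = 0.201. P('positive'|H) = 0.824, P('positive'|¬H) = 0.178.
Update on result 1 ('positive'): P(H) ← 0.824·0.2010 / (0.824·0.2010 + 0.178·0.7990) = 0.16562/0.30785 = 0.5380.
Update on result 2 ('positive'): P(H) ← 0.824·0.5380 / (0.824·0.5380 + 0.178·0.4620) = 0.44332/0.52555 = 0.8435.
Update on result 3 ('positive'): P(H) ← 0.824·0.8435 / (0.824·0.8435 + 0.178·0.1565) = 0.69507/0.72292 = 0.9615.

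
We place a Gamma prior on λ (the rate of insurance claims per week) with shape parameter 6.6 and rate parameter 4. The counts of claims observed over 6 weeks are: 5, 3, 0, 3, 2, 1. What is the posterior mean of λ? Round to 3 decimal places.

Posterior mean ≈ 2.060

The Poisson likelihood adds the total count to the shape and the number of exposure periods to the rate. Here ∑xᵢ = 14 and n = 6, so shape 6.6→20.6 and rate 4→10.
Posterior mean = shape/rate = 20.6/10 = 2.060.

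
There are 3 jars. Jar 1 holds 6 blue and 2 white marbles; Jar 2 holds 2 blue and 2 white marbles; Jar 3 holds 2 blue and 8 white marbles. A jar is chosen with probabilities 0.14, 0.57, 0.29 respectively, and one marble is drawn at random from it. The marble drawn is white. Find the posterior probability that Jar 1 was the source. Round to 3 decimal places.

P(white|Jar 1) = 0.25; P(white|Jar 2) = 0.5; P(white|Jar 3) = 0.8.
Prior × likelihood for each source: 0.14·0.25=0.03500, 0.57·0.5=0.2850, 0.29·0.8=0.2320. Summing gives P(white) = 0.55200.
P(Jar 1 | white) = 0.03500 / 0.55200 = 0.063.

Posterior probability ≈ 0.063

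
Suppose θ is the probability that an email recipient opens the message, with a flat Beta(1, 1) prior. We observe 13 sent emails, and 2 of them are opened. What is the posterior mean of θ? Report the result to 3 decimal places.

Posterior mean ≈ 0.200

The binomial likelihood is conjugate to the Beta prior: with 2 successes and 11 failures, the posterior is Beta(1+2, 1+11) = Beta(3, 12).
E[θ | data] = 3/(3+12) = 0.200.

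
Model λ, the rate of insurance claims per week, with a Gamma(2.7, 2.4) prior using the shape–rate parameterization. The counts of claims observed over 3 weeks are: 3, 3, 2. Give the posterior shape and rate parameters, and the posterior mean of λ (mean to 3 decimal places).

Total count ∑xᵢ = 8 over n = 3 weeks.
Gamma is conjugate to the Poisson likelihood: posterior is Gamma(shape = 2.7+8 = 10.7, rate = 2.4+3 = 5.4).
Posterior mean = shape/rate = 10.7/5.4 = 1.981.

Posterior: Gamma(shape=10.7, rate=5.4); mean ≈ 1.981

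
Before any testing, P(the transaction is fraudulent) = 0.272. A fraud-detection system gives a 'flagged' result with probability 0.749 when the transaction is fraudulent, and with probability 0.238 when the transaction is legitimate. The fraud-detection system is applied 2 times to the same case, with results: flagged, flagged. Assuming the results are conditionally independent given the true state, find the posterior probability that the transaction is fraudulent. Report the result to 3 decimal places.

Posterior P(H) ≈ 0.787

With H the event that the transaction is fraudulent, the joint likelihood of the observed sequence is P(data|H) = 0.749·0.749 = 0.56100 and P(data|¬H) = 0.238·0.238 = 0.056644.
Bayes: P(H|data) = 0.272·0.56100 / (0.272·0.56100 + 0.728·0.056644) = 0.15259/0.19383 = 0.7873.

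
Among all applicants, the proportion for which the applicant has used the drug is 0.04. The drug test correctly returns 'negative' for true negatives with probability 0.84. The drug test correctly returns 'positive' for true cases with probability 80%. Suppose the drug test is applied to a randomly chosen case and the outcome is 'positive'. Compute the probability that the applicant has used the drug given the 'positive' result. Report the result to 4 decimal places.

P(H | E) ≈ 0.1724

Let H be the event that the applicant has used the drug. P(H) = 0.04, so P(¬H) = 0.96. With E the 'positive' result, P(E|H) = 0.8 and P(E|¬H) = 0.16.
P(E) = 0.8·0.04 + 0.16·0.96 = 0.032000 + 0.15360 = 0.18560.
By Bayes' theorem, P(H|E) = 0.032000 / 0.18560 = 0.1724.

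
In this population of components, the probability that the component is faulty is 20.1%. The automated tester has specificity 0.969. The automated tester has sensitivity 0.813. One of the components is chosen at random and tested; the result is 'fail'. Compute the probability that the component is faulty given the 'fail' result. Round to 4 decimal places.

P(H | E) ≈ 0.8684

Let H be the event that the component is faulty. P(H) = 0.201, so P(¬H) = 0.799. With E the 'fail' result, P(E|H) = 0.813 and P(E|¬H) = 0.031.
P(E) = 0.813·0.201 + 0.031·0.799 = 0.16341 + 0.024769 = 0.18818.
By Bayes' theorem, P(H|E) = 0.16341 / 0.18818 = 0.8684.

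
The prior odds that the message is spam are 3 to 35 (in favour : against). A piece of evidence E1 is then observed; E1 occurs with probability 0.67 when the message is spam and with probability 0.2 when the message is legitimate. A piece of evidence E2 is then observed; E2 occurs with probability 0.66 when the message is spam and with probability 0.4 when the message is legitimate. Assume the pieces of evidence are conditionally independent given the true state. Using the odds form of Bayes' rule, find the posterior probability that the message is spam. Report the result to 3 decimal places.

Posterior probability ≈ 0.321

Prior odds = 3/35 = 0.085714. In log-odds, ln(0.085714) = -2.4567.
Add log likelihood ratios: ln(3.3500) + ln(1.6500) = 1.7097.
Posterior log-odds = -0.74700, so posterior odds = exp(-0.74700) = 0.47379. Converting, P(H|E) = 0.47379/1.4738 = 0.321.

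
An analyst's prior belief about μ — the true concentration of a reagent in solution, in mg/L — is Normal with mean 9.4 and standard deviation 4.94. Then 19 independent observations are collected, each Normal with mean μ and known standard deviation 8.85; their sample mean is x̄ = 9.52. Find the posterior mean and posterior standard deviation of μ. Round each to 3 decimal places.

Prior precision 1/τ₀² = 1/4.94² = 0.0409776; data precision n/σ² = 19/8.85² = 0.242587.
Posterior precision = 0.0409776 + 0.242587 = 0.283564, giving posterior SD = 1/√0.283564 = 1.878.
Posterior mean = (0.0409776·9.4 + 0.242587·9.52) / 0.283564 = 9.503.

Posterior mean ≈ 9.503; posterior SD ≈ 1.878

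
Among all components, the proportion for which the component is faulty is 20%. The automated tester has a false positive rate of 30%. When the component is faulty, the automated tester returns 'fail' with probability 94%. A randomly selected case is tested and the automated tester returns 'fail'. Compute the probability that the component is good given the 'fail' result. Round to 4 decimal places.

P(¬H | E) ≈ 0.5607

Write H for 'the component is faulty'. Prior odds H:¬H = 0.2/0.8 = 0.25000. For the 'fail' outcome, the likelihood ratio is 0.94/0.3 = 3.1333.
Posterior odds = 0.25000 × 3.1333 = 0.78333, so P(H|E) = 0.78333/(1+0.78333) = 0.4393. Then P(¬H|E) = 1 − 0.4393 = 0.5607.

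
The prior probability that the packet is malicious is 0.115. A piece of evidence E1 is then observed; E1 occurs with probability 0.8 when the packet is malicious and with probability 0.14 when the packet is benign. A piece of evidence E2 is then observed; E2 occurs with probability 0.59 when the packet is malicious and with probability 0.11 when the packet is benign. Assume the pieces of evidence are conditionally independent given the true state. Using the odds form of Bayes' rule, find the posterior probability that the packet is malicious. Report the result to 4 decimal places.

Prior odds = 0.115/(1−0.115) = 0.12994. In log-odds, ln(0.12994) = -2.0407.
Add log likelihood ratios: ln(5.7143) + ln(5.3636) = 3.4226.
Posterior log-odds = 1.3820, so posterior odds = exp(1.3820) = 3.9827. Converting, P(H|E) = 3.9827/4.9827 = 0.7993.

Posterior probability ≈ 0.7993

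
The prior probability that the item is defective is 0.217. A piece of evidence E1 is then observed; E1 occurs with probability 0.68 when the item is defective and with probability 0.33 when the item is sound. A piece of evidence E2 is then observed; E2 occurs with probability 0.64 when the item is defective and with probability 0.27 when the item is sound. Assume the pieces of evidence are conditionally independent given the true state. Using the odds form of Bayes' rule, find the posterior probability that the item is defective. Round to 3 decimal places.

Prior odds = 0.217/(1−0.217) = 0.27714.
Likelihood ratio for E1 = 0.68/0.33 = 2.0606.
Likelihood ratio for E2 = 0.64/0.27 = 2.3704.
Posterior odds = prior odds × LR₁ × LR₂ = 1.3537.
Posterior probability = odds/(1+odds) = 1.3537/2.3537 = 0.575.

Posterior probability ≈ 0.575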